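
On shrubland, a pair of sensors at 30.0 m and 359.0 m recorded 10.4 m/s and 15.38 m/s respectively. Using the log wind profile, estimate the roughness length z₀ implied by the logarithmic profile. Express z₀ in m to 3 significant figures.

z₀ ≈ 0.168 m

Log law: V(z) ∝ ln(z/z₀). With r = V₁/V₂ = 10.4/15.38 = 0.67620,
r · ln(z₂/z₀) = ln(z₁/z₀) ⇒ ln z₀ = (ln z₁ − r·ln z₂)/(1 − r)
ln z₀ = (3.40120 − 0.67620×5.88332) / 0.32380 = -1.7824
z₀ = exp(-1.7824) = 0.1682 m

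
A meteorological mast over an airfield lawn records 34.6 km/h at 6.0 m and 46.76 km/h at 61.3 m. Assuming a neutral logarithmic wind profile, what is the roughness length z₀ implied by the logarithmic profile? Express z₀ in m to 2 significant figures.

z₀ ≈ 0.0081 m

Log law: V(z) ∝ ln(z/z₀). With r = V₁/V₂ = 34.6/46.76 = 0.73995,
r · ln(z₂/z₀) = ln(z₁/z₀) ⇒ ln z₀ = (ln z₁ − r·ln z₂)/(1 − r)
ln z₀ = (1.79176 − 0.73995×4.11578) / 0.26005 = -4.8210
z₀ = exp(-4.8210) = 0.008059 m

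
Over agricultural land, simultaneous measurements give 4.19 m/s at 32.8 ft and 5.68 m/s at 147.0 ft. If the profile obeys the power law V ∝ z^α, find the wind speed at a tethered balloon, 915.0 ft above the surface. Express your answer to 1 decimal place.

8.2 m/s

First find α: α = ln(V₂/V₁)/ln(z₂/z₁) = ln(5.68/4.19)/ln(147.0/32.8) = 0.30425/1.50000 = 0.2028
Extrapolate from 147.0 ft to 915.0 ft: V₃ = 5.68 × (915.0/147.0)^0.2028 = 5.68 × 1.4490 = 8.2304 m/s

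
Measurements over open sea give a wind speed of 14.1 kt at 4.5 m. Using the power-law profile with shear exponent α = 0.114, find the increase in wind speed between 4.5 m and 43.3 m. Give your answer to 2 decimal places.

Power law: V₂ = V₁ · (z₂/z₁)^α = 14.1 × (9.6222)^0.114 = 18.2521 kt
ΔV = 18.2521 − 14.1 = 4.1521 kt

4.15 kt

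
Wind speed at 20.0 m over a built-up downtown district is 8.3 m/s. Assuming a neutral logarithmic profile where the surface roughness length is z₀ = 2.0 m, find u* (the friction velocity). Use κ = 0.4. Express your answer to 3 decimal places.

Log law: V(z) = (u*/κ) · ln(z/z₀) ⇒ u* = κ · V / ln(z/z₀)
u* = 0.4 × 8.3 / ln(20.0/2.0) = 0.4 × 8.3 / 2.3026
   = 3.3200 / 2.3026 = 1.4419 m/s

u* ≈ 1.442 m/s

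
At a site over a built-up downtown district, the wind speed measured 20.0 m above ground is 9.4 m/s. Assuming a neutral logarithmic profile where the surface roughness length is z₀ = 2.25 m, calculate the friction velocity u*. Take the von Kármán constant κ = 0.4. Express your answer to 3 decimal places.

Log law: V(z) = (u*/κ) · ln(z/z₀) ⇒ u* = κ · V / ln(z/z₀)
u* = 0.4 × 9.4 / ln(20.0/2.25) = 0.4 × 9.4 / 2.1848
   = 3.7600 / 2.1848 = 1.7210 m/s

u* ≈ 1.721 m/s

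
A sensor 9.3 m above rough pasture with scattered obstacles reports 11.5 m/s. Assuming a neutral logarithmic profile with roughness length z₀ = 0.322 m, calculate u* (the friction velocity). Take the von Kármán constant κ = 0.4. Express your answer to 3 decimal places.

u* ≈ 1.368 m/s

Log law: V(z) = (u*/κ) · ln(z/z₀) ⇒ u* = κ · V / ln(z/z₀)
u* = 0.4 × 11.5 / ln(9.3/0.322) = 0.4 × 11.5 / 3.3632
   = 4.6000 / 3.3632 = 1.3677 m/s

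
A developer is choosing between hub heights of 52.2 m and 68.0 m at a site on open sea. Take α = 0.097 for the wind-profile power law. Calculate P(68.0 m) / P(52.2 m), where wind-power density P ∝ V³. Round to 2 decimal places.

Speed ratio: V_B/V_A = (z_B/z_A)^α = (68.0/52.2)^0.097 = (1.3027)^0.097 = 1.02598
Power-density ratio: P_B/P_A = (V_B/V_A)³ = (1.02598)³ = 1.07999

1.08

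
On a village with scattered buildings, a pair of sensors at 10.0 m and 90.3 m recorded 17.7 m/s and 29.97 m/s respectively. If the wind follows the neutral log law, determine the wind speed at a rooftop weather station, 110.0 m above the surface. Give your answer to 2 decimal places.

Log law: V ∝ ln(z/z₀). From the pair, with r = V₁/V₂ = 0.59059,
ln z₀ = (ln z₁ − r·ln z₂)/(1 − r) = (2.3026 − 0.59059×4.5031)/0.40941 = -0.8718 → z₀ = 0.4182 m
V₃ = V₁ · ln(z₃/z₀)/ln(z₁/z₀) = 17.7 × 5.5723/3.1744 = 31.0704 m/s

31.07 m/s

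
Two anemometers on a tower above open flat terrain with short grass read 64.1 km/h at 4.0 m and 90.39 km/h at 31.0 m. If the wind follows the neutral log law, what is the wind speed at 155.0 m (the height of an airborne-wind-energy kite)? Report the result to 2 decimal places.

Log law: V ∝ ln(z/z₀). From the pair, with r = V₁/V₂ = 0.70915,
ln z₀ = (ln z₁ − r·ln z₂)/(1 − r) = (1.3863 − 0.70915×3.4340)/0.29085 = -3.6064 → z₀ = 0.02715 m
V₃ = V₁ · ln(z₃/z₀)/ln(z₁/z₀) = 64.1 × 8.6498/4.9927 = 111.0533 km/h

111.05 km/h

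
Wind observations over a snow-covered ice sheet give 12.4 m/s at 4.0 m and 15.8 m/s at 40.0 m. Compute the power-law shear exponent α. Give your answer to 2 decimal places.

Power law: V₂/V₁ = (z₂/z₁)^α ⇒ α = ln(V₂/V₁) / ln(z₂/z₁)
α = ln(15.8/12.4) / ln(40.0/4.0) = ln(1.2742) / ln(10.0000)
  = 0.24231 / 2.30259 = 0.10524

α ≈ 0.11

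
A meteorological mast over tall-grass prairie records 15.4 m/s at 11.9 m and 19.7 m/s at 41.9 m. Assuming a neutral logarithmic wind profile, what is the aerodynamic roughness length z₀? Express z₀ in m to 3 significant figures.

Log law: V(z) ∝ ln(z/z₀). With r = V₁/V₂ = 15.4/19.7 = 0.78173,
r · ln(z₂/z₀) = ln(z₁/z₀) ⇒ ln z₀ = (ln z₁ − r·ln z₂)/(1 − r)
ln z₀ = (2.47654 − 0.78173×3.73529) / 0.21827 = -2.0315
z₀ = exp(-2.0315) = 0.1311 m

z₀ ≈ 0.131 m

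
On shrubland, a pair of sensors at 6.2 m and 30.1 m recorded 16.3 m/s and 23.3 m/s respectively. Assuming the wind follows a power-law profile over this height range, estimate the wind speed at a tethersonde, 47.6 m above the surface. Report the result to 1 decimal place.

First find α: α = ln(V₂/V₁)/ln(z₂/z₁) = ln(23.3/16.3)/ln(30.1/6.2) = 0.35729/1.57998 = 0.2261
Extrapolate from 30.1 m to 47.6 m: V₃ = 23.3 × (47.6/30.1)^0.2261 = 23.3 × 1.1092 = 25.8444 m/s

25.8 m/s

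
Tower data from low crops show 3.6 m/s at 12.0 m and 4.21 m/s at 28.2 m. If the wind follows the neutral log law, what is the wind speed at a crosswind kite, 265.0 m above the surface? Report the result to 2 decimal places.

Log law: V ∝ ln(z/z₀). From the pair, with r = V₁/V₂ = 0.85511,
ln z₀ = (ln z₁ − r·ln z₂)/(1 − r) = (2.4849 − 0.85511×3.3393)/0.14489 = -2.5575 → z₀ = 0.07749 m
V₃ = V₁ · ln(z₃/z₀)/ln(z₁/z₀) = 3.6 × 8.1373/5.0425 = 5.8095 m/s

5.81 m/s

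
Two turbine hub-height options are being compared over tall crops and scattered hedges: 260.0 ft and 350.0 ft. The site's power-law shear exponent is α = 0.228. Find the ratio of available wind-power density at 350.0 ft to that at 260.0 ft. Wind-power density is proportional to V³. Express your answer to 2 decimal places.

Speed ratio: V_B/V_A = (z_B/z_A)^α = (350.0/260.0)^0.228 = (1.3462)^0.228 = 1.07012
Power-density ratio: P_B/P_A = (V_B/V_A)³ = (1.07012)³ = 1.22546

1.23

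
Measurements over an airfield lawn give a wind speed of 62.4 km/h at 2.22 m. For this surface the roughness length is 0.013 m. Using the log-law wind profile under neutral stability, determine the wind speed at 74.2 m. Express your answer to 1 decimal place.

105.0 km/h

Log law: V(z) ∝ ln(z/z₀), so V₂/V₁ = ln(z₂/z₀) / ln(z₁/z₀).
ln(74.2/0.013) = 8.6496, ln(2.22/0.013) = 5.1403
V₂ = 62.4 × 8.6496/5.1403 = 62.4 × 1.6827 = 105.0001 km/h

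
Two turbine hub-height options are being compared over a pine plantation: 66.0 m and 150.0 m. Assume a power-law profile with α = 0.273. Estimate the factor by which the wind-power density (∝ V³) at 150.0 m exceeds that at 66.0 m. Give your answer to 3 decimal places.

1.959

Speed ratio: V_B/V_A = (z_B/z_A)^α = (150.0/66.0)^0.273 = (2.2727)^0.273 = 1.25123
Power-density ratio: P_B/P_A = (V_B/V_A)³ = (1.25123)³ = 1.95890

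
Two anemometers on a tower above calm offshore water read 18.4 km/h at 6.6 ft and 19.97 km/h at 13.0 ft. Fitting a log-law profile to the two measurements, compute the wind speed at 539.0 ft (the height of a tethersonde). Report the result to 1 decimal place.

28.6 km/h

Log law: V ∝ ln(z/z₀). From the pair, with r = V₁/V₂ = 0.92138,
ln z₀ = (ln z₁ − r·ln z₂)/(1 − r) = (1.8871 − 0.92138×2.5649)/0.07862 = -6.0575 → z₀ = 0.002340 ft
V₃ = V₁ · ln(z₃/z₀)/ln(z₁/z₀) = 18.4 × 12.3472/7.9446 = 28.5967 km/h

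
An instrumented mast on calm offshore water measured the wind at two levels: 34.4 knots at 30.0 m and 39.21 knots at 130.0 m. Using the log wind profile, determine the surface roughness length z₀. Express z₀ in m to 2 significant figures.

z₀ ≈ 0.00084 m

Log law: V(z) ∝ ln(z/z₀). With r = V₁/V₂ = 34.4/39.21 = 0.87733,
r · ln(z₂/z₀) = ln(z₁/z₀) ⇒ ln z₀ = (ln z₁ − r·ln z₂)/(1 − r)
ln z₀ = (3.40120 − 0.87733×4.86753) / 0.12267 = -7.0857
z₀ = exp(-7.0857) = 0.0008370 m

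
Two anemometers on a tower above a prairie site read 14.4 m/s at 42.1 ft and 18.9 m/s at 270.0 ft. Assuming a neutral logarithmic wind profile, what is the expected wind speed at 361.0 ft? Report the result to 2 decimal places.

Log law: V ∝ ln(z/z₀). From the pair, with r = V₁/V₂ = 0.76190,
ln z₀ = (ln z₁ − r·ln z₂)/(1 − r) = (3.7400 − 0.76190×5.5984)/0.23810 = -2.2067 → z₀ = 0.1101 ft
V₃ = V₁ · ln(z₃/z₀)/ln(z₁/z₀) = 14.4 × 8.0956/5.9468 = 19.6033 m/s

19.60 m/s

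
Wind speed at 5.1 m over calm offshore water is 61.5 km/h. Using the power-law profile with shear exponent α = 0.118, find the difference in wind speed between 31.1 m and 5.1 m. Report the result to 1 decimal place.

14.6 km/h

Power law: V₂ = V₁ · (z₂/z₁)^α = 61.5 × (6.0980)^0.118 = 76.1250 km/h
ΔV = 76.1250 − 61.5 = 14.6250 km/h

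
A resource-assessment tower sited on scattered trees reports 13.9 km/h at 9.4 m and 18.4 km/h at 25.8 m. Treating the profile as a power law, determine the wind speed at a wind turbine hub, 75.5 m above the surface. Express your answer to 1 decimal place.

First find α: α = ln(V₂/V₁)/ln(z₂/z₁) = ln(18.4/13.9)/ln(25.8/9.4) = 0.28046/1.00966 = 0.2778
Extrapolate from 25.8 m to 75.5 m: V₃ = 18.4 × (75.5/25.8)^0.2778 = 18.4 × 1.3475 = 24.7944 km/h

24.8 km/h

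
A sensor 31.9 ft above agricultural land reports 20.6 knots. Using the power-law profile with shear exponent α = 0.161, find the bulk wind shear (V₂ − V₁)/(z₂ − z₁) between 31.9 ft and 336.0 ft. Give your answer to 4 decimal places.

0.0312 knots/ft

Power law: V₂ = V₁ · (z₂/z₁)^α = 20.6 × (10.5329)^0.161 = 30.0952 knots
ΔV/Δz = (30.0952 − 20.6)/(336.0 − 31.9) = 9.4952/304.1000 = 0.03122 knots/ft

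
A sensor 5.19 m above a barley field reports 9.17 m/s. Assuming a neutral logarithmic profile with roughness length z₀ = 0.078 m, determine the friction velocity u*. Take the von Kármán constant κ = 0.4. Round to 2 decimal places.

u* ≈ 0.87 m/s

Log law: V(z) = (u*/κ) · ln(z/z₀) ⇒ u* = κ · V / ln(z/z₀)
u* = 0.4 × 9.17 / ln(5.19/0.078) = 0.4 × 9.17 / 4.1978
   = 3.6680 / 4.1978 = 0.8738 m/s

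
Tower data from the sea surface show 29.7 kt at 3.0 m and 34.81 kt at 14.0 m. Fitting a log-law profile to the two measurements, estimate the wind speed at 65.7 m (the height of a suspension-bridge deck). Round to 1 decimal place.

Log law: V ∝ ln(z/z₀). From the pair, with r = V₁/V₂ = 0.85320,
ln z₀ = (ln z₁ − r·ln z₂)/(1 − r) = (1.0986 − 0.85320×2.6391)/0.14680 = -7.8547 → z₀ = 0.0003879 m
V₃ = V₁ · ln(z₃/z₀)/ln(z₁/z₀) = 29.7 × 12.0398/8.9533 = 39.9386 kt

39.9 kt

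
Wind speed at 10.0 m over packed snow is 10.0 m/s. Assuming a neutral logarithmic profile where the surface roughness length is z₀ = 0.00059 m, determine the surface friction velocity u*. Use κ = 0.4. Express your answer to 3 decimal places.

u* ≈ 0.411 m/s

Log law: V(z) = (u*/κ) · ln(z/z₀) ⇒ u* = κ · V / ln(z/z₀)
u* = 0.4 × 10.0 / ln(10.0/0.00059) = 0.4 × 10.0 / 9.7380
   = 4.0000 / 9.7380 = 0.4108 m/s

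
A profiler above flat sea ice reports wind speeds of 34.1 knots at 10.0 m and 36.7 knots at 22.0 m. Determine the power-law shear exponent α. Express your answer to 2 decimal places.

α ≈ 0.09

Power law: V₂/V₁ = (z₂/z₁)^α ⇒ α = ln(V₂/V₁) / ln(z₂/z₁)
α = ln(36.7/34.1) / ln(22.0/10.0) = ln(1.0762) / ln(2.2000)
  = 0.07348 / 0.78846 = 0.09319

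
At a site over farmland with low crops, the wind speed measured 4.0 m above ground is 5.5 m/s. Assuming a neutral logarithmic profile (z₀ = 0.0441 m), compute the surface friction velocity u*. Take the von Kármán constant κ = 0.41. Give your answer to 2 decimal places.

u* ≈ 0.50 m/s

Log law: V(z) = (u*/κ) · ln(z/z₀) ⇒ u* = κ · V / ln(z/z₀)
u* = 0.41 × 5.5 / ln(4.0/0.0441) = 0.41 × 5.5 / 4.5076
   = 2.2550 / 4.5076 = 0.5003 m/s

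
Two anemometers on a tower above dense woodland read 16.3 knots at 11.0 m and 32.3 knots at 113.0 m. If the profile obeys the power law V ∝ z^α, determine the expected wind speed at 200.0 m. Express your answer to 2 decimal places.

First find α: α = ln(V₂/V₁)/ln(z₂/z₁) = ln(32.3/16.3)/ln(113.0/11.0) = 0.68390/2.32949 = 0.2936
Extrapolate from 113.0 m to 200.0 m: V₃ = 32.3 × (200.0/113.0)^0.2936 = 32.3 × 1.1825 = 38.1942 knots

38.19 knots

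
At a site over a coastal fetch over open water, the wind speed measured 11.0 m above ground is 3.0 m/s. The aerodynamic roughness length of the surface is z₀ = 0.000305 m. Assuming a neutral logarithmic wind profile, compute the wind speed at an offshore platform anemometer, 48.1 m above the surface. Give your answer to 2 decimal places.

3.42 m/s

Log law: V(z) ∝ ln(z/z₀), so V₂/V₁ = ln(z₂/z₀) / ln(z₁/z₀).
ln(48.1/0.000305) = 11.9685, ln(11.0/0.000305) = 10.4931
V₂ = 3.0 × 11.9685/10.4931 = 3.0 × 1.1406 = 3.4218 m/s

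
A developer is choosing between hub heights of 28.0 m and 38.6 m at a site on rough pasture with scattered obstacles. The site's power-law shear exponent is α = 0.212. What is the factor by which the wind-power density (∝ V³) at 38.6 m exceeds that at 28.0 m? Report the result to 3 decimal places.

Speed ratio: V_B/V_A = (z_B/z_A)^α = (38.6/28.0)^0.212 = (1.3786)^0.212 = 1.07043
Power-density ratio: P_B/P_A = (V_B/V_A)³ = (1.07043)³ = 1.22653

1.227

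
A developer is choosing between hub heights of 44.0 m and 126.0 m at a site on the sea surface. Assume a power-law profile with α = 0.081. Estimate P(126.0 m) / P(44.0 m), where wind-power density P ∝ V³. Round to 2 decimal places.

1.29

Speed ratio: V_B/V_A = (z_B/z_A)^α = (126.0/44.0)^0.081 = (2.8636)^0.081 = 1.08896
Power-density ratio: P_B/P_A = (V_B/V_A)³ = (1.08896)³ = 1.29131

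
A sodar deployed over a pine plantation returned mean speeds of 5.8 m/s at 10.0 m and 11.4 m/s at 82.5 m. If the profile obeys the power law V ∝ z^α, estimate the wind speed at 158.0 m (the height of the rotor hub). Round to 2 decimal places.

First find α: α = ln(V₂/V₁)/ln(z₂/z₁) = ln(11.4/5.8)/ln(82.5/10.0) = 0.67576/2.11021 = 0.3202
Extrapolate from 82.5 m to 158.0 m: V₃ = 11.4 × (158.0/82.5)^0.3202 = 11.4 × 1.2313 = 14.0370 m/s

14.04 m/s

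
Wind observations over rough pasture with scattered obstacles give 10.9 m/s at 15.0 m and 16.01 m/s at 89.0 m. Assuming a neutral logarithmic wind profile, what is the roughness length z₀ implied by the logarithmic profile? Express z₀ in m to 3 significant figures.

z₀ ≈ 0.336 m

Log law: V(z) ∝ ln(z/z₀). With r = V₁/V₂ = 10.9/16.01 = 0.68082,
r · ln(z₂/z₀) = ln(z₁/z₀) ⇒ ln z₀ = (ln z₁ − r·ln z₂)/(1 − r)
ln z₀ = (2.70805 − 0.68082×4.48864) / 0.31918 = -1.0901
z₀ = exp(-1.0901) = 0.3362 m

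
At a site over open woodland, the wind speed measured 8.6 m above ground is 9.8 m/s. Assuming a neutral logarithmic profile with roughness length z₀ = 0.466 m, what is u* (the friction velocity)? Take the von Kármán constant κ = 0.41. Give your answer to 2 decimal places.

Log law: V(z) = (u*/κ) · ln(z/z₀) ⇒ u* = κ · V / ln(z/z₀)
u* = 0.41 × 9.8 / ln(8.6/0.466) = 0.41 × 9.8 / 2.9153
   = 4.0180 / 2.9153 = 1.3782 m/s

u* ≈ 1.38 m/s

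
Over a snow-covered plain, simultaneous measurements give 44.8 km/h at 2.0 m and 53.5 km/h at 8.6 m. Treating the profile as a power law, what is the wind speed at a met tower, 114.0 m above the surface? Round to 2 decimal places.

First find α: α = ln(V₂/V₁)/ln(z₂/z₁) = ln(53.5/44.8)/ln(8.6/2.0) = 0.17747/1.45862 = 0.1217
Extrapolate from 8.6 m to 114.0 m: V₃ = 53.5 × (114.0/8.6)^0.1217 = 53.5 × 1.3695 = 73.2689 km/h

73.27 km/h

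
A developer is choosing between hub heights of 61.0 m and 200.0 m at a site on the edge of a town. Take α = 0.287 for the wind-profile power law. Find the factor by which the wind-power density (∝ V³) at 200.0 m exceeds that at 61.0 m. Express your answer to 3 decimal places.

Speed ratio: V_B/V_A = (z_B/z_A)^α = (200.0/61.0)^0.287 = (3.2787)^0.287 = 1.40607
Power-density ratio: P_B/P_A = (V_B/V_A)³ = (1.40607)³ = 2.77983

2.780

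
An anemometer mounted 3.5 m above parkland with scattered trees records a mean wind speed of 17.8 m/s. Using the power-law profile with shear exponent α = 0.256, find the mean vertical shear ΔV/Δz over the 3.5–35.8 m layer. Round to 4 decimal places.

0.4483 m/s/m

Power law: V₂ = V₁ · (z₂/z₁)^α = 17.8 × (10.2286)^0.256 = 32.2799 m/s
ΔV/Δz = (32.2799 − 17.8)/(35.8 − 3.5) = 14.4799/32.3000 = 0.44830 m/s/m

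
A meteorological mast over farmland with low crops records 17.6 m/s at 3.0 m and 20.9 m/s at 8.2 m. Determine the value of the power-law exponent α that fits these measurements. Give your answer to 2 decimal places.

Power law: V₂/V₁ = (z₂/z₁)^α ⇒ α = ln(V₂/V₁) / ln(z₂/z₁)
α = ln(20.9/17.6) / ln(8.2/3.0) = ln(1.1875) / ln(2.7333)
  = 0.17185 / 1.00552 = 0.17091

α ≈ 0.17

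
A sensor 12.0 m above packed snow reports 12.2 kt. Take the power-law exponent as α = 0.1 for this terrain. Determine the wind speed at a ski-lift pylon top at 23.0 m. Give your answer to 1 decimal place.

Power-law profile: V₂ = V₁ · (z₂/z₁)^α
V₂ = 12.2 × (23.0/12.0)^0.1 = 12.2 × (1.9167)^0.1
    = 12.2 × 1.0672 = 13.0201 kt

13.0 kt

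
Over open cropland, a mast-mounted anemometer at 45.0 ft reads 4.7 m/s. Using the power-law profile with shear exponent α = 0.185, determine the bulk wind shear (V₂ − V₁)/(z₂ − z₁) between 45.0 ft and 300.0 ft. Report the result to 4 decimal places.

Power law: V₂ = V₁ · (z₂/z₁)^α = 4.7 × (6.6667)^0.185 = 6.6761 m/s
ΔV/Δz = (6.6761 − 4.7)/(300.0 − 45.0) = 1.9761/255.0000 = 0.00775 m/s/ft

0.0077 m/s/ft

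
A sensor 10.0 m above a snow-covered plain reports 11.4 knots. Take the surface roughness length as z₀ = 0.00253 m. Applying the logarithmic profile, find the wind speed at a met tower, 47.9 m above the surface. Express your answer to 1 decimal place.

Log law: V(z) ∝ ln(z/z₀), so V₂/V₁ = ln(z₂/z₀) / ln(z₁/z₀).
ln(47.9/0.00253) = 9.8487, ln(10.0/0.00253) = 8.2821
V₂ = 11.4 × 9.8487/8.2821 = 11.4 × 1.1891 = 13.5563 knots

13.6 knots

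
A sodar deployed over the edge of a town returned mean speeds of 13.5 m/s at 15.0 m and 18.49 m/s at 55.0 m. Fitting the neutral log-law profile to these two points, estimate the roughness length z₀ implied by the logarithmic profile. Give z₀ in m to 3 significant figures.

Log law: V(z) ∝ ln(z/z₀). With r = V₁/V₂ = 13.5/18.49 = 0.73012,
r · ln(z₂/z₀) = ln(z₁/z₀) ⇒ ln z₀ = (ln z₁ − r·ln z₂)/(1 − r)
ln z₀ = (2.70805 − 0.73012×4.00733) / 0.26988 = -0.8070
z₀ = exp(-0.8070) = 0.4462 m

z₀ ≈ 0.446 m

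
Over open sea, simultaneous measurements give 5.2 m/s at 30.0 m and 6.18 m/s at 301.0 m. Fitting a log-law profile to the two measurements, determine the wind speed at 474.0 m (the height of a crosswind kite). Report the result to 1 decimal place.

Log law: V ∝ ln(z/z₀). From the pair, with r = V₁/V₂ = 0.84142,
ln z₀ = (ln z₁ − r·ln z₂)/(1 − r) = (3.4012 − 0.84142×5.7071)/0.15858 = -8.8343 → z₀ = 0.0001457 m
V₃ = V₁ · ln(z₃/z₀)/ln(z₁/z₀) = 5.2 × 14.9955/12.2355 = 6.3730 m/s

6.4 m/s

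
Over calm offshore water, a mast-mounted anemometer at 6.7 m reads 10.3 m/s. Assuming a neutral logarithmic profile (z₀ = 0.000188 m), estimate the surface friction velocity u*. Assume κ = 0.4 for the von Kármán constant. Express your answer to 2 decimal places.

Log law: V(z) = (u*/κ) · ln(z/z₀) ⇒ u* = κ · V / ln(z/z₀)
u* = 0.4 × 10.3 / ln(6.7/0.000188) = 0.4 × 10.3 / 10.4812
   = 4.1200 / 10.4812 = 0.3931 m/s

u* ≈ 0.39 m/s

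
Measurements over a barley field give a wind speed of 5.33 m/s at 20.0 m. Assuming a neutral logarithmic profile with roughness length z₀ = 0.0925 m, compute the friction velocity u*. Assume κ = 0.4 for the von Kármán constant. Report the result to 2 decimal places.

Log law: V(z) = (u*/κ) · ln(z/z₀) ⇒ u* = κ · V / ln(z/z₀)
u* = 0.4 × 5.33 / ln(20.0/0.0925) = 0.4 × 5.33 / 5.3763
   = 2.1320 / 5.3763 = 0.3966 m/s

u* ≈ 0.40 m/s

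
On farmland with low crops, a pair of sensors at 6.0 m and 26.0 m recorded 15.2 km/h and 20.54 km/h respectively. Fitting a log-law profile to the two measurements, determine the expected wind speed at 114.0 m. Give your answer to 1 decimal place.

25.9 km/h

Log law: V ∝ ln(z/z₀). From the pair, with r = V₁/V₂ = 0.74002,
ln z₀ = (ln z₁ − r·ln z₂)/(1 − r) = (1.7918 − 0.74002×3.2581)/0.25998 = -2.3821 → z₀ = 0.09236 m
V₃ = V₁ · ln(z₃/z₀)/ln(z₁/z₀) = 15.2 × 7.1183/4.1738 = 25.9228 km/h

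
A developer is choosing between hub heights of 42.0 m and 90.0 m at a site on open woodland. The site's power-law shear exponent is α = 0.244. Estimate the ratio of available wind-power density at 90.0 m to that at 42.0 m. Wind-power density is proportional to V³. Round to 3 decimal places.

1.747

Speed ratio: V_B/V_A = (z_B/z_A)^α = (90.0/42.0)^0.244 = (2.1429)^0.244 = 1.20438
Power-density ratio: P_B/P_A = (V_B/V_A)³ = (1.20438)³ = 1.74698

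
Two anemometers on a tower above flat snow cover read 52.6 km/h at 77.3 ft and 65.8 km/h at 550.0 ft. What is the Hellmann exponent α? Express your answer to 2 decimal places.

Power law: V₂/V₁ = (z₂/z₁)^α ⇒ α = ln(V₂/V₁) / ln(z₂/z₁)
α = ln(65.8/52.6) / ln(550.0/77.3) = ln(1.2510) / ln(7.1151)
  = 0.22390 / 1.96222 = 0.11411

α ≈ 0.11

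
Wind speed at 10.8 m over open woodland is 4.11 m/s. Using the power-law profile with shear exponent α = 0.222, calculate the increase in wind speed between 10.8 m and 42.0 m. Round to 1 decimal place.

1.4 m/s

Power law: V₂ = V₁ · (z₂/z₁)^α = 4.11 × (3.8889)^0.222 = 5.5563 m/s
ΔV = 5.5563 − 4.11 = 1.4463 m/s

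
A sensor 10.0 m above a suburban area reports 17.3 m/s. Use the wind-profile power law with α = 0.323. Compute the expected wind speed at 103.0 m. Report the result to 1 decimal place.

Power-law profile: V₂ = V₁ · (z₂/z₁)^α
V₂ = 17.3 × (103.0/10.0)^0.323 = 17.3 × (10.3000)^0.323
    = 17.3 × 2.1240 = 36.7445 m/s

36.7 m/s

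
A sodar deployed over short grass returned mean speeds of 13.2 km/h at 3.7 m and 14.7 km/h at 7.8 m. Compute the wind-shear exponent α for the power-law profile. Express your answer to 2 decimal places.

Power law: V₂/V₁ = (z₂/z₁)^α ⇒ α = ln(V₂/V₁) / ln(z₂/z₁)
α = ln(14.7/13.2) / ln(7.8/3.7) = ln(1.1136) / ln(2.1081)
  = 0.10763 / 0.74579 = 0.14432

α ≈ 0.14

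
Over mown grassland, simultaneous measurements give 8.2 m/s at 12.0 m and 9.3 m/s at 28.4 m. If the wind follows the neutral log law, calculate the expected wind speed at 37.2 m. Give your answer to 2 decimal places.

9.64 m/s

Log law: V ∝ ln(z/z₀). From the pair, with r = V₁/V₂ = 0.88172,
ln z₀ = (ln z₁ − r·ln z₂)/(1 − r) = (2.4849 − 0.88172×3.3464)/0.11828 = -3.9371 → z₀ = 0.01951 m
V₃ = V₁ · ln(z₃/z₀)/ln(z₁/z₀) = 8.2 × 7.5534/6.4220 = 9.6447 m/s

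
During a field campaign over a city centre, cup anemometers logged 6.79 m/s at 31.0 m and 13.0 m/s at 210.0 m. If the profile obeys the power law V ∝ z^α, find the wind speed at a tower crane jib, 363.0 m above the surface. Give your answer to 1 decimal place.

First find α: α = ln(V₂/V₁)/ln(z₂/z₁) = ln(13.0/6.79)/ln(210.0/31.0) = 0.64950/1.91312 = 0.3395
Extrapolate from 210.0 m to 363.0 m: V₃ = 13.0 × (363.0/210.0)^0.3395 = 13.0 × 1.2042 = 15.6544 m/s

15.7 m/s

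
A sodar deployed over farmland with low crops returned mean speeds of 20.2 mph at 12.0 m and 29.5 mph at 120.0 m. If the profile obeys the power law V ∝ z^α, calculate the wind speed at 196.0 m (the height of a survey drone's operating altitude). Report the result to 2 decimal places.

31.98 mph

First find α: α = ln(V₂/V₁)/ln(z₂/z₁) = ln(29.5/20.2)/ln(120.0/12.0) = 0.37871/2.30259 = 0.1645
Extrapolate from 120.0 m to 196.0 m: V₃ = 29.5 × (196.0/120.0)^0.1645 = 29.5 × 1.0840 = 31.9791 mph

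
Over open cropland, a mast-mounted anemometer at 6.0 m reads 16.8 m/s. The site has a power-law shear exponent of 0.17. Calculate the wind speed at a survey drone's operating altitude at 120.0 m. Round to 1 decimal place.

28.0 m/s

Power-law profile: V₂ = V₁ · (z₂/z₁)^α
V₂ = 16.8 × (120.0/6.0)^0.17 = 16.8 × (20.0000)^0.17
    = 16.8 × 1.6641 = 27.9566 m/s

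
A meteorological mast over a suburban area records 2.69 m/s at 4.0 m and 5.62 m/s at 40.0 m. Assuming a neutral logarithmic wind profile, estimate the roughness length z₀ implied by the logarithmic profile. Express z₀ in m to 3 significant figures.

Log law: V(z) ∝ ln(z/z₀). With r = V₁/V₂ = 2.69/5.62 = 0.47865,
r · ln(z₂/z₀) = ln(z₁/z₀) ⇒ ln z₀ = (ln z₁ − r·ln z₂)/(1 − r)
ln z₀ = (1.38629 − 0.47865×3.68888) / 0.52135 = -0.7277
z₀ = exp(-0.7277) = 0.4830 m

z₀ ≈ 0.483 m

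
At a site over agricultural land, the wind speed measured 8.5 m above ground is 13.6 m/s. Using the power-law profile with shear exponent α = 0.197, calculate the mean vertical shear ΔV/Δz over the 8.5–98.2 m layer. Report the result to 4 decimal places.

0.0939 m/s/m

Power law: V₂ = V₁ · (z₂/z₁)^α = 13.6 × (11.5529)^0.197 = 22.0237 m/s
ΔV/Δz = (22.0237 − 13.6)/(98.2 − 8.5) = 8.4237/89.7000 = 0.09391 m/s/m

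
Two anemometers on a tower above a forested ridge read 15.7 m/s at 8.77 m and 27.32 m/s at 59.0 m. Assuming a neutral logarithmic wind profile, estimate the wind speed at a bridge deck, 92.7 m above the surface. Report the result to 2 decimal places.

Log law: V ∝ ln(z/z₀). From the pair, with r = V₁/V₂ = 0.57467,
ln z₀ = (ln z₁ − r·ln z₂)/(1 − r) = (2.1713 − 0.57467×4.0775)/0.42533 = -0.4042 → z₀ = 0.6675 m
V₃ = V₁ · ln(z₃/z₀)/ln(z₁/z₀) = 15.7 × 4.9335/2.5755 = 30.0743 m/s

30.07 m/s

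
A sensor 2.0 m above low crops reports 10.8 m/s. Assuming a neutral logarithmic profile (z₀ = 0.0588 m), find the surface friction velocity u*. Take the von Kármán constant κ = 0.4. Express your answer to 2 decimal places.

u* ≈ 1.22 m/s

Log law: V(z) = (u*/κ) · ln(z/z₀) ⇒ u* = κ · V / ln(z/z₀)
u* = 0.4 × 10.8 / ln(2.0/0.0588) = 0.4 × 10.8 / 3.5268
   = 4.3200 / 3.5268 = 1.2249 m/s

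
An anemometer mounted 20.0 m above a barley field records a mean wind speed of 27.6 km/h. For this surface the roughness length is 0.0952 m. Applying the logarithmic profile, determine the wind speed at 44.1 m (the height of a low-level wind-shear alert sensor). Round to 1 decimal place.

31.7 km/h

Log law: V(z) ∝ ln(z/z₀), so V₂/V₁ = ln(z₂/z₀) / ln(z₁/z₀).
ln(44.1/0.0952) = 6.1382, ln(20.0/0.0952) = 5.3475
V₂ = 27.6 × 6.1382/5.3475 = 27.6 × 1.1479 = 31.6812 km/h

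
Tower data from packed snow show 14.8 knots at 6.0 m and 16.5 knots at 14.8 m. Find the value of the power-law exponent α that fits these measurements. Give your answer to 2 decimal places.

α ≈ 0.12

Power law: V₂/V₁ = (z₂/z₁)^α ⇒ α = ln(V₂/V₁) / ln(z₂/z₁)
α = ln(16.5/14.8) / ln(14.8/6.0) = ln(1.1149) / ln(2.4667)
  = 0.10873 / 0.90287 = 0.12043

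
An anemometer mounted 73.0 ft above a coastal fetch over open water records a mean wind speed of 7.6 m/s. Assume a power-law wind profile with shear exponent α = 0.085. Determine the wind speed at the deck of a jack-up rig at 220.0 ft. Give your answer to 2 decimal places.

8.35 m/s

Power-law profile: V₂ = V₁ · (z₂/z₁)^α
V₂ = 7.6 × (220.0/73.0)^0.085 = 7.6 × (3.0137)^0.085
    = 7.6 × 1.0983 = 8.3471 m/s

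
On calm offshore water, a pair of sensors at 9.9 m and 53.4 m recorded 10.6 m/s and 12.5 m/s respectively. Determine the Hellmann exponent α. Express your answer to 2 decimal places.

Power law: V₂/V₁ = (z₂/z₁)^α ⇒ α = ln(V₂/V₁) / ln(z₂/z₁)
α = ln(12.5/10.6) / ln(53.4/9.9) = ln(1.1792) / ln(5.3939)
  = 0.16487 / 1.68528 = 0.09783

α ≈ 0.10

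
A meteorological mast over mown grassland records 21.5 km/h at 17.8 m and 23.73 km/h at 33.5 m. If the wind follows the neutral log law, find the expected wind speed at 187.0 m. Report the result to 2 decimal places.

29.79 km/h

Log law: V ∝ ln(z/z₀). From the pair, with r = V₁/V₂ = 0.90603,
ln z₀ = (ln z₁ − r·ln z₂)/(1 − r) = (2.8792 − 0.90603×3.5115)/0.09397 = -3.2174 → z₀ = 0.04006 m
V₃ = V₁ · ln(z₃/z₀)/ln(z₁/z₀) = 21.5 × 8.4485/6.0966 = 29.7941 km/h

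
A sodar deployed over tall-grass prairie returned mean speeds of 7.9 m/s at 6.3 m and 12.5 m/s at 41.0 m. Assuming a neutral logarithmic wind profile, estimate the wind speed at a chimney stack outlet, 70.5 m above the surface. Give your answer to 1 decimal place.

13.8 m/s

Log law: V ∝ ln(z/z₀). From the pair, with r = V₁/V₂ = 0.63200,
ln z₀ = (ln z₁ − r·ln z₂)/(1 − r) = (1.8405 − 0.63200×3.7136)/0.36800 = -1.3762 → z₀ = 0.2525 m
V₃ = V₁ · ln(z₃/z₀)/ln(z₁/z₀) = 7.9 × 5.6318/3.2167 = 13.8312 m/s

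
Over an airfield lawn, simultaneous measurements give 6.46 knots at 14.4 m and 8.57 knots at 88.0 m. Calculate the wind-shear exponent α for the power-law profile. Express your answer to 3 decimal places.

Power law: V₂/V₁ = (z₂/z₁)^α ⇒ α = ln(V₂/V₁) / ln(z₂/z₁)
α = ln(8.57/6.46) / ln(88.0/14.4) = ln(1.3266) / ln(6.1111)
  = 0.28264 / 1.81011 = 0.15614

α ≈ 0.156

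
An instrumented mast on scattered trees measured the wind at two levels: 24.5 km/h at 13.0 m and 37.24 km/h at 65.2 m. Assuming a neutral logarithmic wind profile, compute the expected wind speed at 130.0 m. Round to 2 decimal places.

Log law: V ∝ ln(z/z₀). From the pair, with r = V₁/V₂ = 0.65789,
ln z₀ = (ln z₁ − r·ln z₂)/(1 − r) = (2.5649 − 0.65789×4.1775)/0.34211 = -0.5360 → z₀ = 0.5851 m
V₃ = V₁ · ln(z₃/z₀)/ln(z₁/z₀) = 24.5 × 5.4036/3.1010 = 42.6921 km/h

42.69 km/h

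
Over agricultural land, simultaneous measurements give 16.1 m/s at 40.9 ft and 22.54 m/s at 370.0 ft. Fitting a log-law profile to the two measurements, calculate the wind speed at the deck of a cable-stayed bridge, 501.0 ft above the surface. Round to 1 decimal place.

Log law: V ∝ ln(z/z₀). From the pair, with r = V₁/V₂ = 0.71429,
ln z₀ = (ln z₁ − r·ln z₂)/(1 − r) = (3.7111 − 0.71429×5.9135)/0.28571 = -1.7948 → z₀ = 0.1662 ft
V₃ = V₁ · ln(z₃/z₀)/ln(z₁/z₀) = 16.1 × 8.0114/5.5059 = 23.4263 m/s

23.4 m/s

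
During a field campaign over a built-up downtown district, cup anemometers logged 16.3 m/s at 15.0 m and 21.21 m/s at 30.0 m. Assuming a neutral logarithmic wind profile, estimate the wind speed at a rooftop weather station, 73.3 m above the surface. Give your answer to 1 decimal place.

Log law: V ∝ ln(z/z₀). From the pair, with r = V₁/V₂ = 0.76851,
ln z₀ = (ln z₁ − r·ln z₂)/(1 − r) = (2.7081 − 0.76851×3.4012)/0.23149 = 0.4070 → z₀ = 1.502 m
V₃ = V₁ · ln(z₃/z₀)/ln(z₁/z₀) = 16.3 × 3.8876/2.3011 = 27.5383 m/s

27.5 m/s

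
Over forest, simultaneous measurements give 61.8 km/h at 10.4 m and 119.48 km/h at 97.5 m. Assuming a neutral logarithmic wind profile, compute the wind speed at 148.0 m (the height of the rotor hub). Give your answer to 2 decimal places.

Log law: V ∝ ln(z/z₀). From the pair, with r = V₁/V₂ = 0.51724,
ln z₀ = (ln z₁ − r·ln z₂)/(1 − r) = (2.3418 − 0.51724×4.5799)/0.48276 = -0.0561 → z₀ = 0.9454 m
V₃ = V₁ · ln(z₃/z₀)/ln(z₁/z₀) = 61.8 × 5.0533/2.3979 = 130.2364 km/h

130.24 km/h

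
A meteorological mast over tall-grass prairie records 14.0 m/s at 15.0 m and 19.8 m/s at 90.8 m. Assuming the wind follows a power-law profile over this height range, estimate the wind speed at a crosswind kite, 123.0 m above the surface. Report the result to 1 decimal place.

21.0 m/s

First find α: α = ln(V₂/V₁)/ln(z₂/z₁) = ln(19.8/14.0)/ln(90.8/15.0) = 0.34662/1.80061 = 0.1925
Extrapolate from 90.8 m to 123.0 m: V₃ = 19.8 × (123.0/90.8)^0.1925 = 19.8 × 1.0602 = 20.9914 m/s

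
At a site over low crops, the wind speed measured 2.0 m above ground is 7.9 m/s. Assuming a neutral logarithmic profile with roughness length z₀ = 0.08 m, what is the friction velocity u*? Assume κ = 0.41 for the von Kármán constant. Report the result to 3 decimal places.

u* ≈ 1.006 m/s

Log law: V(z) = (u*/κ) · ln(z/z₀) ⇒ u* = κ · V / ln(z/z₀)
u* = 0.41 × 7.9 / ln(2.0/0.08) = 0.41 × 7.9 / 3.2189
   = 3.2390 / 3.2189 = 1.0063 m/s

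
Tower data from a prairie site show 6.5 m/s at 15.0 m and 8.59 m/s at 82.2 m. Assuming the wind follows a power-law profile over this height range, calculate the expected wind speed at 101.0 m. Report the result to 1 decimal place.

8.9 m/s

First find α: α = ln(V₂/V₁)/ln(z₂/z₁) = ln(8.59/6.5)/ln(82.2/15.0) = 0.27880/1.70111 = 0.1639
Extrapolate from 82.2 m to 101.0 m: V₃ = 8.59 × (101.0/82.2)^0.1639 = 8.59 × 1.0343 = 8.8849 m/s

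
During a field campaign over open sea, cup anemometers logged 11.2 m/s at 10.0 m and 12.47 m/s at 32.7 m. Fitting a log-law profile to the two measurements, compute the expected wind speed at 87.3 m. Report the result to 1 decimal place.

Log law: V ∝ ln(z/z₀). From the pair, with r = V₁/V₂ = 0.89816,
ln z₀ = (ln z₁ − r·ln z₂)/(1 − r) = (2.3026 − 0.89816×3.4874)/0.10184 = -8.1460 → z₀ = 0.0002899 m
V₃ = V₁ · ln(z₃/z₀)/ln(z₁/z₀) = 11.2 × 12.6153/10.4485 = 13.5226 m/s

13.5 m/s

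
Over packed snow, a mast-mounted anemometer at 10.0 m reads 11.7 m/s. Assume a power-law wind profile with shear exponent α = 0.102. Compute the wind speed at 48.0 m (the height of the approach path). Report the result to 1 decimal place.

13.7 m/s

Power-law profile: V₂ = V₁ · (z₂/z₁)^α
V₂ = 11.7 × (48.0/10.0)^0.102 = 11.7 × (4.8000)^0.102
    = 11.7 × 1.1735 = 13.7301 m/s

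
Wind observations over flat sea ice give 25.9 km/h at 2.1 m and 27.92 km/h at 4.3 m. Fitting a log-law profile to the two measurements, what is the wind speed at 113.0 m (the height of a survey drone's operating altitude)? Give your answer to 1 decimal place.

37.1 km/h

Log law: V ∝ ln(z/z₀). From the pair, with r = V₁/V₂ = 0.92765,
ln z₀ = (ln z₁ − r·ln z₂)/(1 − r) = (0.7419 − 0.92765×1.4586)/0.07235 = -8.4471 → z₀ = 0.0002145 m
V₃ = V₁ · ln(z₃/z₀)/ln(z₁/z₀) = 25.9 × 13.1745/9.1891 = 37.1332 km/h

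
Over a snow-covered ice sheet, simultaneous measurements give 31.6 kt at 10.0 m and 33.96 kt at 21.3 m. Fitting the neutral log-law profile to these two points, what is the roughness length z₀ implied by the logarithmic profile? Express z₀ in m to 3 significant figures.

z₀ ≈ 0.000401 m

Log law: V(z) ∝ ln(z/z₀). With r = V₁/V₂ = 31.6/33.96 = 0.93051,
r · ln(z₂/z₀) = ln(z₁/z₀) ⇒ ln z₀ = (ln z₁ − r·ln z₂)/(1 − r)
ln z₀ = (2.30259 − 0.93051×3.05871) / 0.06949 = -7.8218
z₀ = exp(-7.8218) = 0.0004009 m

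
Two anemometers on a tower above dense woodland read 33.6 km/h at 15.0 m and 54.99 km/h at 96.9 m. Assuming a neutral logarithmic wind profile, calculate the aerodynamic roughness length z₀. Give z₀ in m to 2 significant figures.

z₀ ≈ 0.80 m

Log law: V(z) ∝ ln(z/z₀). With r = V₁/V₂ = 33.6/54.99 = 0.61102,
r · ln(z₂/z₀) = ln(z₁/z₀) ⇒ ln z₀ = (ln z₁ − r·ln z₂)/(1 − r)
ln z₀ = (2.70805 − 0.61102×4.57368) / 0.38898 = -0.2225
z₀ = exp(-0.2225) = 0.8005 m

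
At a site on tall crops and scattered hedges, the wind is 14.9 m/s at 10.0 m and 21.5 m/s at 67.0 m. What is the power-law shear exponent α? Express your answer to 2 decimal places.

α ≈ 0.19

Power law: V₂/V₁ = (z₂/z₁)^α ⇒ α = ln(V₂/V₁) / ln(z₂/z₁)
α = ln(21.5/14.9) / ln(67.0/10.0) = ln(1.4430) / ln(6.7000)
  = 0.36669 / 1.90211 = 0.19278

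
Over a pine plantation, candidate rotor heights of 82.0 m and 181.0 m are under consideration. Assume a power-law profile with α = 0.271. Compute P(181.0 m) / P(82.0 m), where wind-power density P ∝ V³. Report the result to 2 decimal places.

Speed ratio: V_B/V_A = (z_B/z_A)^α = (181.0/82.0)^0.271 = (2.2073)^0.271 = 1.23933
Power-density ratio: P_B/P_A = (V_B/V_A)³ = (1.23933)³ = 1.90354

1.90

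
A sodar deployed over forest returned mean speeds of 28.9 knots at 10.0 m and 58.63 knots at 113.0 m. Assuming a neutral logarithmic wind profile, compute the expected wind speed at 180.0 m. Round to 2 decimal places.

Log law: V ∝ ln(z/z₀). From the pair, with r = V₁/V₂ = 0.49292,
ln z₀ = (ln z₁ − r·ln z₂)/(1 − r) = (2.3026 − 0.49292×4.7274)/0.50708 = -0.0545 → z₀ = 0.9469 m
V₃ = V₁ · ln(z₃/z₀)/ln(z₁/z₀) = 28.9 × 5.2475/2.3571 = 64.3382 knots

64.34 knots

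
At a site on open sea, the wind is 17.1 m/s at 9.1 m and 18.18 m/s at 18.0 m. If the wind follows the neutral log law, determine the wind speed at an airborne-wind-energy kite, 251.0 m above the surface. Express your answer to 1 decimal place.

Log law: V ∝ ln(z/z₀). From the pair, with r = V₁/V₂ = 0.94059,
ln z₀ = (ln z₁ − r·ln z₂)/(1 − r) = (2.2083 − 0.94059×2.8904)/0.05941 = -8.5916 → z₀ = 0.0001857 m
V₃ = V₁ · ln(z₃/z₀)/ln(z₁/z₀) = 17.1 × 14.1171/10.7999 = 22.3523 m/s

22.4 m/s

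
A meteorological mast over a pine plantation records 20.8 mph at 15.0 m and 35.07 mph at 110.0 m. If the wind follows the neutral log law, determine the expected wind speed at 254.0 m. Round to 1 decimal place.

Log law: V ∝ ln(z/z₀). From the pair, with r = V₁/V₂ = 0.59310,
ln z₀ = (ln z₁ − r·ln z₂)/(1 − r) = (2.7081 − 0.59310×4.7005)/0.40690 = -0.1961 → z₀ = 0.8219 m
V₃ = V₁ · ln(z₃/z₀)/ln(z₁/z₀) = 20.8 × 5.7335/2.9042 = 41.0636 mph

41.1 mph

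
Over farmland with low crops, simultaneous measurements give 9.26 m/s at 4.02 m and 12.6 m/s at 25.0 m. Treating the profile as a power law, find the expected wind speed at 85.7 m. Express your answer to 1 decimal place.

First find α: α = ln(V₂/V₁)/ln(z₂/z₁) = ln(12.6/9.26)/ln(25.0/4.02) = 0.30799/1.82759 = 0.1685
Extrapolate from 25.0 m to 85.7 m: V₃ = 12.6 × (85.7/25.0)^0.1685 = 12.6 × 1.2307 = 15.5073 m/s

15.5 m/s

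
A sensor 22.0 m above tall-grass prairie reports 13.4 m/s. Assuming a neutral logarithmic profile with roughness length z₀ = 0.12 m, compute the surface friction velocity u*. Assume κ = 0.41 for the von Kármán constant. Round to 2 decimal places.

u* ≈ 1.05 m/s

Log law: V(z) = (u*/κ) · ln(z/z₀) ⇒ u* = κ · V / ln(z/z₀)
u* = 0.41 × 13.4 / ln(22.0/0.12) = 0.41 × 13.4 / 5.2113
   = 5.4940 / 5.2113 = 1.0542 m/s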